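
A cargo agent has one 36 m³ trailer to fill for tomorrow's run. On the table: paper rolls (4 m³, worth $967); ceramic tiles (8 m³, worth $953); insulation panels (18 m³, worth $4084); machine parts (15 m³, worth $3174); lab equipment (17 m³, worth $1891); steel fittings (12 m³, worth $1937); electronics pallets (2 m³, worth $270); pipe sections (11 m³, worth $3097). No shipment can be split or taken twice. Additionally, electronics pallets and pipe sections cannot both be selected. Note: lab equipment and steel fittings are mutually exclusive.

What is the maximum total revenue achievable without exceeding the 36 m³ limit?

8148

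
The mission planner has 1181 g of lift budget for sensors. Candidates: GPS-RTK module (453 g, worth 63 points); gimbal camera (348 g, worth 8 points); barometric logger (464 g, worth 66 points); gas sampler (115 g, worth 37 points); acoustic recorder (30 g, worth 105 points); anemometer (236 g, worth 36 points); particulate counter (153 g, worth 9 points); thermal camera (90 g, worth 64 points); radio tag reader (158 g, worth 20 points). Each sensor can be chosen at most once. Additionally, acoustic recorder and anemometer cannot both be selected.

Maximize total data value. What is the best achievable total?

335

Taking GPS-RTK module + barometric logger + gas sampler + acoustic recorder + thermal camera: 1152 g used, 335 in data value.
Runner-up barometric logger + gas sampler + acoustic recorder + particulate counter + thermal camera + radio tag reader tops out at 301.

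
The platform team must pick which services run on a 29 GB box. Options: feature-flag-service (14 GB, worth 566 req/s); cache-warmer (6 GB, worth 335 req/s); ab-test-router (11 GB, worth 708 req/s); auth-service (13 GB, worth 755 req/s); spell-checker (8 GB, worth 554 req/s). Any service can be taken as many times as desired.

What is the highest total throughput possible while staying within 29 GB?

1863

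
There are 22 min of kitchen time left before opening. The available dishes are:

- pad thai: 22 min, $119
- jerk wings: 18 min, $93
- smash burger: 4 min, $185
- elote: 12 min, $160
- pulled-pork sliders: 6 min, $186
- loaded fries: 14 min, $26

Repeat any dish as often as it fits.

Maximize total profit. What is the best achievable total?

926

The ratio heuristic lands on 5×smash burger (925) but leaves 2 min idle.
Replace smash burger with pulled-pork sliders: the trade gains 1 net, giving 926 at 22 min.
Every other selection either busts 22 min or fails to beat 926.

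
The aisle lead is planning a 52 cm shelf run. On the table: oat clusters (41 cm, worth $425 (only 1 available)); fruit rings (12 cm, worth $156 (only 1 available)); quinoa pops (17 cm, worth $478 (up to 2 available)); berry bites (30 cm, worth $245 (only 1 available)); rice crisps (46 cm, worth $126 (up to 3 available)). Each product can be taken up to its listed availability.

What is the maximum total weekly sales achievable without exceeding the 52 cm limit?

Density check — quinoa pops 28.12, fruit rings 13.00, oat clusters 10.37 are the best per cm.
Best packing: fruit rings + 2×quinoa pops — 46 cm, 1112 total.
The spare 6 cm is too small for any remaining product, and no exchange beats 1112.

1112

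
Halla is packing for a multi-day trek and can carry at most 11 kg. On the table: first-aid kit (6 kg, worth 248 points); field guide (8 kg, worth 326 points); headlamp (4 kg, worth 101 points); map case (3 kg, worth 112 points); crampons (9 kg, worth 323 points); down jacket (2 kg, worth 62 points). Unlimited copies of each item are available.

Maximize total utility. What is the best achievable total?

438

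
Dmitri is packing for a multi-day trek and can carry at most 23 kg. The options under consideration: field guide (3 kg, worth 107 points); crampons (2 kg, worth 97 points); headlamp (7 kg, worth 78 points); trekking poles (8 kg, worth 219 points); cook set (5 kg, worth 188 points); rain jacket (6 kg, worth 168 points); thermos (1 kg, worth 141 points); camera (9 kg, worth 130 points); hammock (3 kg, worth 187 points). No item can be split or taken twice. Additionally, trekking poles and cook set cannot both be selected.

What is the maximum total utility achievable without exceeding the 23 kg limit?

Greedy by ratio would take field guide + crampons + cook set + rain jacket + thermos + hammock: 20 kg used, total 888.
Dropping cook set frees 5 kg; slotting in trekking poles (8 kg) lifts the total to 919 at 23 kg.
An exhaustive check of the 512 subsets confirms 919.

919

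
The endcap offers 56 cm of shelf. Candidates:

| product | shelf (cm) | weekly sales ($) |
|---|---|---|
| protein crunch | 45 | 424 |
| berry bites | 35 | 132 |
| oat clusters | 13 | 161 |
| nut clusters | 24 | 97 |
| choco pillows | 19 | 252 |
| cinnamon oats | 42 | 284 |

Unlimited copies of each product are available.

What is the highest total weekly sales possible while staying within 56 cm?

665

Taking oat clusters + 2×choco pillows: 51 cm used, 665 in weekly sales.
That's the maximum — no swap from here does better than 665.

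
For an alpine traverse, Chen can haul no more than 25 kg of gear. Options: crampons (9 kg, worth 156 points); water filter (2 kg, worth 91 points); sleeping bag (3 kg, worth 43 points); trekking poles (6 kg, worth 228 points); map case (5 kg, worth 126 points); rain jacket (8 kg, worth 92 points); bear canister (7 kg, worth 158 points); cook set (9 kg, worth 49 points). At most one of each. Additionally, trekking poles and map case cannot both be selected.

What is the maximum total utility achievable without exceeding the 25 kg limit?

633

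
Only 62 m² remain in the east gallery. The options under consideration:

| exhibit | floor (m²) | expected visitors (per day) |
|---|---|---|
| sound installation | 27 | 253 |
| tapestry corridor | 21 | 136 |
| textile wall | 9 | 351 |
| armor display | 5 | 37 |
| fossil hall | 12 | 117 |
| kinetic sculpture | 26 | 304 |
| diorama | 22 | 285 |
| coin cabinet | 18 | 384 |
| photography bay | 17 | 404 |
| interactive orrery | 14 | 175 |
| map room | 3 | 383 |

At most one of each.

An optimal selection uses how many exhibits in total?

Optimal total is 1697.
textile wall + coin cabinet + photography bay + interactive orrery + map room hits 1697 at 61 m².
All optima have 5 exhibits.

5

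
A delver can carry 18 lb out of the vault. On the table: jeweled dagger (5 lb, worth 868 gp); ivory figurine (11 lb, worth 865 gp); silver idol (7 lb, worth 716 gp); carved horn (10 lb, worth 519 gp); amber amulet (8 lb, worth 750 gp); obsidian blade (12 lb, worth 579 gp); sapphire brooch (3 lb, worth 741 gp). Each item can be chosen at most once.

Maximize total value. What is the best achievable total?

Greedy by ratio would take jeweled dagger + silver idol + sapphire brooch: 15 lb used, total 2325.
Dropping silver idol frees 7 lb; slotting in amber amulet (8 lb) lifts the total to 2359 at 16 lb.

2359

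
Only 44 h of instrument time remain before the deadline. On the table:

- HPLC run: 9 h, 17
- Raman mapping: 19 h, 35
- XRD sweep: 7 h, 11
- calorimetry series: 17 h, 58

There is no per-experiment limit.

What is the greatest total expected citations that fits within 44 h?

133

Density check — calorimetry series 3.41, HPLC run 1.89, Raman mapping 1.84 are the best per h.
Best packing: HPLC run + 2×calorimetry series — 43 h, 133 total.
Every other selection either busts 44 h or fails to beat 133.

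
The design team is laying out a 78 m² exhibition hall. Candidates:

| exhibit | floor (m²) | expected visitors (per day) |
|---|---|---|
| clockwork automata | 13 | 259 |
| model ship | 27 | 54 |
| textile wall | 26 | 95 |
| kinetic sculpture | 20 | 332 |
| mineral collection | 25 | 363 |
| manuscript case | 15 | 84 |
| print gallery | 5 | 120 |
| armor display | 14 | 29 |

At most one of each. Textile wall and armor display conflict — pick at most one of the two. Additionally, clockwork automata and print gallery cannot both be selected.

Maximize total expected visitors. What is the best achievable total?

1038

Clockwork automata + kinetic sculpture + mineral collection + manuscript case uses 73 of the 78 m² and totals 1038.
Runner-up clockwork automata + kinetic sculpture + mineral collection + armor display tops out at 983.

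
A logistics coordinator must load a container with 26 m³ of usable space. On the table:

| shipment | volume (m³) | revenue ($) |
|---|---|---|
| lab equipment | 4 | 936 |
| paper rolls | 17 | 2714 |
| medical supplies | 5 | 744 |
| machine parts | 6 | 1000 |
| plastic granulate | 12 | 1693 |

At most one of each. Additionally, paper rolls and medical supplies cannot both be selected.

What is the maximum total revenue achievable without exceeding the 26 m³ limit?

Taking the top-ratio shipments first gives lab equipment + medical supplies + machine parts for 2680 (15 m³).
Replace lab equipment and medical supplies with paper rolls: the trade gains 1034 net, giving 3714 at 23 m³.
Nothing else feasible within 26 m³ beats 3714.

3714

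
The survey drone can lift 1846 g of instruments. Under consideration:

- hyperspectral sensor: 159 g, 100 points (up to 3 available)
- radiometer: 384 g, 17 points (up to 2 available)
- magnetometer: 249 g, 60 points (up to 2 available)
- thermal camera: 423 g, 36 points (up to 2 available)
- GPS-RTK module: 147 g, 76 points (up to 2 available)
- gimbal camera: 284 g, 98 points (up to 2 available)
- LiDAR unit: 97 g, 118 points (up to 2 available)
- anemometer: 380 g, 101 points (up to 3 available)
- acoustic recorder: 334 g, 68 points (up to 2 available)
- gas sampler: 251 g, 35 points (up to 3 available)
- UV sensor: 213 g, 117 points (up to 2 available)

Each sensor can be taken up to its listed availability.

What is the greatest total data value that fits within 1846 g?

1042

Taking the top-ratio sensors first gives 3×hyperspectral sensor + 2×GPS-RTK module + gimbal camera + 2×LiDAR unit + 2×UV sensor for 1020 (1675 g).
Replace GPS-RTK module with gimbal camera: the trade gains 22 net, giving 1042 at 1812 g.
The spare 34 g is too small for any remaining sensor, and no exchange beats 1042.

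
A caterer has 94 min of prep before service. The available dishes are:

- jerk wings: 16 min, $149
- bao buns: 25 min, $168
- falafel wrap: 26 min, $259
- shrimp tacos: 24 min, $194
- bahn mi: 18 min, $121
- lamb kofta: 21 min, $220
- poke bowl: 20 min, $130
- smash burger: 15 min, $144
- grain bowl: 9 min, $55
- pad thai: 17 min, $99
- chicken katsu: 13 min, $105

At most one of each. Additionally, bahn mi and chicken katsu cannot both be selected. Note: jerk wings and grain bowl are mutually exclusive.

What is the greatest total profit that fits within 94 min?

877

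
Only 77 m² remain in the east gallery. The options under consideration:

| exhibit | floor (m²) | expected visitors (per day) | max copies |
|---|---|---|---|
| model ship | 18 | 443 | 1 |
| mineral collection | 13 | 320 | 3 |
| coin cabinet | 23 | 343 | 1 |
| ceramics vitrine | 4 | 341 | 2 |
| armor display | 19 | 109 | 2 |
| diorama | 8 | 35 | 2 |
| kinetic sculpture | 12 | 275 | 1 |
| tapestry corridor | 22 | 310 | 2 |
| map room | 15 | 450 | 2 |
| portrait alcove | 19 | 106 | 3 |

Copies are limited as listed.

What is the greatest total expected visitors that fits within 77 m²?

The ratio ordering already packs tightly: 3×mineral collection + 2×ceramics vitrine + 2×map room, 77 m², 2542.
That's the maximum — no swap from here does better than 2542.

2542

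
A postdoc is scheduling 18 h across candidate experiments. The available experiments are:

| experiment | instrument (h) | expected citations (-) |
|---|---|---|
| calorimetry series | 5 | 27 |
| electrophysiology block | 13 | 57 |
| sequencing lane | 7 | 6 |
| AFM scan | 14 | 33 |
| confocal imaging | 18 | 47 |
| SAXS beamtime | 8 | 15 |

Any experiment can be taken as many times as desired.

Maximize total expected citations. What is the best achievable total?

By expected citations per h: calorimetry series 5.40, electrophysiology block 4.38, confocal imaging 2.61 lead.
Taking the top-ratio experiments first gives 3×calorimetry series for 81 (15 h).
The 10 h tied up in 2×calorimetry series is better spent on electrophysiology block — total rises to 84 (18 h).

84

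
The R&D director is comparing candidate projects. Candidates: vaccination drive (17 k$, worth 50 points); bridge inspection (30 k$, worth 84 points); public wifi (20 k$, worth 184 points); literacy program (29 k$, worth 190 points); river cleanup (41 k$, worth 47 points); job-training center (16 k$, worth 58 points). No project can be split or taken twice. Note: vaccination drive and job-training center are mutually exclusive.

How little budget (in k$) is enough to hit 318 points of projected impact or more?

49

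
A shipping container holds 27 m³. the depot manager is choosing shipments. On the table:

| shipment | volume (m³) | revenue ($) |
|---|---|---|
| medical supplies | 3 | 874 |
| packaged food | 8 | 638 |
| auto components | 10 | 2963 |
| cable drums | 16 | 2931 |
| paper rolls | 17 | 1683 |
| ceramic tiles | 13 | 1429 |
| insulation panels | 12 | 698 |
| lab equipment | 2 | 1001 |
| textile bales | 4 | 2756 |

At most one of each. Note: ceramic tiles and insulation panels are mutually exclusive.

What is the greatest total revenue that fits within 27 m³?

8232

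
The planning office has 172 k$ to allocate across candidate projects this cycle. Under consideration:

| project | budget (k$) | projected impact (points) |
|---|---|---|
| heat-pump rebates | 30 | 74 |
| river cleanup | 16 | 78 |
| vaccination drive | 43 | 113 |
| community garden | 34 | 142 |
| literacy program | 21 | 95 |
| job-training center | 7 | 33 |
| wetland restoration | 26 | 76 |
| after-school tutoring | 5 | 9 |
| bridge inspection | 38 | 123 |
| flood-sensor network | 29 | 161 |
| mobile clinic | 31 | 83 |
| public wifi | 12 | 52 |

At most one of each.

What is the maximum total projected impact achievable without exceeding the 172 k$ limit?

708

Taking the top-ratio projects first gives river cleanup + community garden + literacy program + job-training center + after-school tutoring + bridge inspection + flood-sensor network + public wifi for 693 (162 k$).
The 17 k$ tied up in after-school tutoring and public wifi is better spent on wetland restoration — total rises to 708 (171 k$).
Runner-up river cleanup + community garden + literacy program + job-training center + after-school tutoring + bridge inspection + flood-sensor network + public wifi tops out at 693.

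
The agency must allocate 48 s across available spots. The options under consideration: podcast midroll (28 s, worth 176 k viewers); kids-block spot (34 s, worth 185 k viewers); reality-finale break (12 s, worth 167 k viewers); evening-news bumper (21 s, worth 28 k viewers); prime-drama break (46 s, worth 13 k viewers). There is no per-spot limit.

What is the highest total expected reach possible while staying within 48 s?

668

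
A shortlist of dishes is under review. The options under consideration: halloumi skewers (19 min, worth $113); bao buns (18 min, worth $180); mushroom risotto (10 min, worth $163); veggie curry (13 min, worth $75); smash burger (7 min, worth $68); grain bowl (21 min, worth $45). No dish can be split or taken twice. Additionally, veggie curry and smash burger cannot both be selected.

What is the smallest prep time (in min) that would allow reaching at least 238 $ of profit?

Need the lightest bundle worth ≥ 238.
Taking mushroom risotto + veggie curry gives 238 (≥ 238) for 23 min.
Any bundle with less than 23 min falls short of 238.

23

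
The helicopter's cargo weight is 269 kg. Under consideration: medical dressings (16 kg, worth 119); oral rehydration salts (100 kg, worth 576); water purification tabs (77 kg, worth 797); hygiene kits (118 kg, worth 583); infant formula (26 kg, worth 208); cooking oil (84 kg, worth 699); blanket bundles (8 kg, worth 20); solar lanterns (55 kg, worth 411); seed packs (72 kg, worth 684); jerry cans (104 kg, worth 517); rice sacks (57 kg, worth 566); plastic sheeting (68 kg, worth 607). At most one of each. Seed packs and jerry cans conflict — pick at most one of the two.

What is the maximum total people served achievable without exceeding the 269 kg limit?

2478

The ratio heuristic lands on medical dressings + water purification tabs + infant formula + blanket bundles + seed packs + rice sacks (2394) but leaves 13 kg idle.
Replace medical dressings and infant formula with solar lanterns: the trade gains 84 net, giving 2478 at 269 kg.
No other feasible combination exceeds 2478.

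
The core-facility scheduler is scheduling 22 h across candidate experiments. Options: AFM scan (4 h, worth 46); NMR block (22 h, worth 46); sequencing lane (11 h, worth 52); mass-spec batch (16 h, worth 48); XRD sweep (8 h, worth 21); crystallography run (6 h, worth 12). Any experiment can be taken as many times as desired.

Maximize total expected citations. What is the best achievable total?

230

Taking 5×AFM scan: 20 h used, 230 in expected citations.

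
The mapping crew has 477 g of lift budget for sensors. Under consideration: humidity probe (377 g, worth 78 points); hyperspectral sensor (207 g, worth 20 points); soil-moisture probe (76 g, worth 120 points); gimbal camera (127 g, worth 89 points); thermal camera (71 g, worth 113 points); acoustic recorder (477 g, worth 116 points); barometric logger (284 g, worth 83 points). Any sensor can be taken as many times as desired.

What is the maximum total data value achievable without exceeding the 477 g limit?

720

Density check — thermal camera 1.59, soil-moisture probe 1.58, gimbal camera 0.70 are the best per g.
The ratio heuristic lands on 6×thermal camera (678) but leaves 51 g idle.
The 426 g tied up in 6×thermal camera is better spent on 6×soil-moisture probe — total rises to 720 (456 g).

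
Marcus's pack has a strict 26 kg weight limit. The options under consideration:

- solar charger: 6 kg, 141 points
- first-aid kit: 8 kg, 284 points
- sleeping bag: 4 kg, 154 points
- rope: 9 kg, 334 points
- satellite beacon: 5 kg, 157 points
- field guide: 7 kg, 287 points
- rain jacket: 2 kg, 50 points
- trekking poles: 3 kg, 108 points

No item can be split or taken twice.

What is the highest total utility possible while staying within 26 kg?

By utility per kg: field guide 41.00, sleeping bag 38.50, rope 37.11, trekking poles 36.00 lead.
Filling by ratio: sleeping bag + rope + field guide + rain jacket + trekking poles for 933, with 1 kg left unused.
Dropping sleeping bag and trekking poles frees 7 kg; slotting in first-aid kit (8 kg) lifts the total to 955 at 26 kg.
Runner-up rope + satellite beacon + field guide + rain jacket + trekking poles tops out at 936.

955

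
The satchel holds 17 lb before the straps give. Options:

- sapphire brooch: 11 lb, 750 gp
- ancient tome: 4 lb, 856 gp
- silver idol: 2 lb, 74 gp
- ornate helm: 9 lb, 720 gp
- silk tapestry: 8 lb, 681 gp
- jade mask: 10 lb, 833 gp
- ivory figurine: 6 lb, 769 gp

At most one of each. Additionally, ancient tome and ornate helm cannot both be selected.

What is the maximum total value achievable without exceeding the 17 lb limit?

1763

By value per lb: ancient tome 214.00, ivory figurine 128.17, silk tapestry 85.12 lead.
A density-first pass picks ancient tome + silver idol + ivory figurine — 1699 at 12 lb.
The 6 lb tied up in ivory figurine is better spent on jade mask — total rises to 1763 (16 lb).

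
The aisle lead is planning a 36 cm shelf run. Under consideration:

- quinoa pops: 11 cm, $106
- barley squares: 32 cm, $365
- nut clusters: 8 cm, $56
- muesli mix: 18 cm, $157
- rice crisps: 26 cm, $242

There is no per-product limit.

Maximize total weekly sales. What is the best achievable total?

Best packing: barley squares — 32 cm, 365 total.

365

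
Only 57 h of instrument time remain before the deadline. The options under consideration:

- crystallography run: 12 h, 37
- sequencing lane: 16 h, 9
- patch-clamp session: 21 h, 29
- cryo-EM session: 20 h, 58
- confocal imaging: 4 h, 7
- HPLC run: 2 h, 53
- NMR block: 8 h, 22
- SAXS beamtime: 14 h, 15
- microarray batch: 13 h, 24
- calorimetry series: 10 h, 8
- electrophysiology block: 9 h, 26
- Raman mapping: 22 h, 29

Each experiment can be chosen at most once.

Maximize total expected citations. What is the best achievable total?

203

Crystallography run + cryo-EM session + confocal imaging + HPLC run + NMR block + electrophysiology block uses 55 of the 57 h and totals 203.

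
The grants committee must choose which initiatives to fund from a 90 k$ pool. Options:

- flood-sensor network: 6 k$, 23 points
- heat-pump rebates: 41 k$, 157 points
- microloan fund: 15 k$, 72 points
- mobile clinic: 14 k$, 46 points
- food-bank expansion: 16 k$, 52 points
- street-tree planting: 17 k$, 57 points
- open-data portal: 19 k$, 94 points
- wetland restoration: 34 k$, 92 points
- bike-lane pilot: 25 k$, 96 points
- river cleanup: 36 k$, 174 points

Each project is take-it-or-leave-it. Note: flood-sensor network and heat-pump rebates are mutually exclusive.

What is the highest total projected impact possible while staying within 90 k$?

409

Density check — open-data portal 4.95, river cleanup 4.83, microloan fund 4.80, bike-lane pilot 3.84 are the best per k$.
Best packing: flood-sensor network + microloan fund + mobile clinic + open-data portal + river cleanup — 90 k$, 409 total.
An exhaustive check of the 1024 subsets confirms 409.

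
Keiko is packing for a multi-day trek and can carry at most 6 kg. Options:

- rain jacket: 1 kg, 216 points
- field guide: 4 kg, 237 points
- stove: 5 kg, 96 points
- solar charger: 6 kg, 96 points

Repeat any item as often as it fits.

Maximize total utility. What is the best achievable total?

1296

By utility per kg: rain jacket 216.00, field guide 59.25, stove 19.20, solar charger 16.00 lead.
6×rain jacket uses 6 of the 6 kg and totals 1296.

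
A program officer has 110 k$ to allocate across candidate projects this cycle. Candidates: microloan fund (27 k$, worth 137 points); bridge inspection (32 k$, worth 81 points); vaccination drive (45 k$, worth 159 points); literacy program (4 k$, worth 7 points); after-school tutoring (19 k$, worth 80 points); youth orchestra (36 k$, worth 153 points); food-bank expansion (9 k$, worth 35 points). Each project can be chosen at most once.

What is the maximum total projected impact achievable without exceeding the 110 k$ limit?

449

The ratio heuristic lands on microloan fund + literacy program + after-school tutoring + youth orchestra + food-bank expansion (412) but leaves 15 k$ idle.
The 32 k$ tied up in literacy program and after-school tutoring and food-bank expansion is better spent on vaccination drive — total rises to 449 (108 k$).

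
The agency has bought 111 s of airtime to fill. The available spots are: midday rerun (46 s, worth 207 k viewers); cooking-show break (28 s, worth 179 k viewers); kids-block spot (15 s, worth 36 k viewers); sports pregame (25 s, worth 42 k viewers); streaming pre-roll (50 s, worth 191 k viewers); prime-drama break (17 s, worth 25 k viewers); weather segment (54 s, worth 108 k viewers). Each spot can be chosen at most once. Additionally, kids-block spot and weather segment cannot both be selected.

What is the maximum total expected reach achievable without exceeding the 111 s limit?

447

Best packing: midday rerun + cooking-show break + kids-block spot + prime-drama break — 106 s, 447 total.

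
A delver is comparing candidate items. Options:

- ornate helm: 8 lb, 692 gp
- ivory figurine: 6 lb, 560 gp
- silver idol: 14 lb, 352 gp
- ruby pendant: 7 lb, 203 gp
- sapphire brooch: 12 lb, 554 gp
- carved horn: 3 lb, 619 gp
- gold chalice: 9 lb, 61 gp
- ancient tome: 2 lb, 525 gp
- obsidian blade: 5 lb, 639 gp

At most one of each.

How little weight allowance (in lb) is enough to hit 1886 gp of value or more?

16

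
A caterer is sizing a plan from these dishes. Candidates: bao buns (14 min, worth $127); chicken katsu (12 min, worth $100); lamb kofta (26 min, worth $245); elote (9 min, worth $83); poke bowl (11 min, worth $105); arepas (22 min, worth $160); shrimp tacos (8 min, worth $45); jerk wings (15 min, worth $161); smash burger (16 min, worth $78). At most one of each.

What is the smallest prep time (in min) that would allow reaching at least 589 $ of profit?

61

Need the lightest bundle worth ≥ 589.
lamb kofta + elote + poke bowl + jerk wings reaches 594 using 61 min.
No combination under 61 min hits 589.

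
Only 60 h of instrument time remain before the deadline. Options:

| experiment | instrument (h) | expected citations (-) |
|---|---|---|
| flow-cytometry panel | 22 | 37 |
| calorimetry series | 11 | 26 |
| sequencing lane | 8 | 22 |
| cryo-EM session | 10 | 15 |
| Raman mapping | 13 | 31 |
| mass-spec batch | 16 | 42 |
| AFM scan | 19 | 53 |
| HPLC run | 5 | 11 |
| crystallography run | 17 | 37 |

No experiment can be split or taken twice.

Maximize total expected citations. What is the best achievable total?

Ranking by ratio (expected citations/h): AFM scan 2.79, sequencing lane 2.75, mass-spec batch 2.62.
Greedy by ratio would take sequencing lane + Raman mapping + mass-spec batch + AFM scan: 56 h used, total 148.
Replace Raman mapping with calorimetry series + HPLC run: the trade gains 6 net, giving 154 at 59 h.
Sequencing lane + mass-spec batch + AFM scan + crystallography run (60 h) also reaches 154 — a tie, but nothing goes higher.

154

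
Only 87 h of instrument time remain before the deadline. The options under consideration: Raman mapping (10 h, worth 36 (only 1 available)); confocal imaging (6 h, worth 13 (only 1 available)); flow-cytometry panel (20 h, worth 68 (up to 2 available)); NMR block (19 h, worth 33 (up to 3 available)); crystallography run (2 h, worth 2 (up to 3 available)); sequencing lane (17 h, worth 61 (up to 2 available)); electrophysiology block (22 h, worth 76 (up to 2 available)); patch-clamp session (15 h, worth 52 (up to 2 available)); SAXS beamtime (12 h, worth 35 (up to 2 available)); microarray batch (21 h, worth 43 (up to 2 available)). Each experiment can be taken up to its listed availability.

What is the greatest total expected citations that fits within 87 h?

Greedy by ratio would take Raman mapping + 2×sequencing lane + 2×patch-clamp session + SAXS beamtime: 86 h used, total 297.
Dropping Raman mapping and SAXS beamtime frees 22 h; slotting in electrophysiology block (22 h) lifts the total to 302 at 86 h.
The spare 1 h is too small for any remaining experiment, and no exchange beats 302.

302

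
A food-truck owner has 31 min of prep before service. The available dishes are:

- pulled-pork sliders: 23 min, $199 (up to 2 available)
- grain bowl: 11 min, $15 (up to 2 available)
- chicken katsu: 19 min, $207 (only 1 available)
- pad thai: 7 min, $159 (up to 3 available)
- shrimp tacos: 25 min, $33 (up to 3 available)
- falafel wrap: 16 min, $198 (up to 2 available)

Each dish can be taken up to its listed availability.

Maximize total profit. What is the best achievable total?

516

Greedy by ratio would take 3×pad thai: 21 min used, total 477.
Replace pad thai with falafel wrap: the trade gains 39 net, giving 516 at 30 min.
That's the maximum — no swap from here does better than 516.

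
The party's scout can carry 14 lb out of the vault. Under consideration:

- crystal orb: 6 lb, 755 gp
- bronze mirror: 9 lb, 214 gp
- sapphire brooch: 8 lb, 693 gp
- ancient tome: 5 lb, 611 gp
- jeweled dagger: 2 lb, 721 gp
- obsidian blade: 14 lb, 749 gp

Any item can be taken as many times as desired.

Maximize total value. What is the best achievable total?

5047

The ratio ordering already packs tightly: 7×jeweled dagger, 14 lb, 5047.
Nothing else within 14 lb beats 5047.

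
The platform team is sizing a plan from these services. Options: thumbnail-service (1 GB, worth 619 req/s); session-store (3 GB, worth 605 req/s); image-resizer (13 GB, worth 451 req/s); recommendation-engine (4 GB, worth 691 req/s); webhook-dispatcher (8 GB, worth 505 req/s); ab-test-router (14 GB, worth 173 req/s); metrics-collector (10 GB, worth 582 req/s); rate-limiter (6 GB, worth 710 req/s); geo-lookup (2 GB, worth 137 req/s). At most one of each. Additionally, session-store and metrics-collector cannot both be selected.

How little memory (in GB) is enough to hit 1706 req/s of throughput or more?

Need the lightest bundle worth ≥ 1706.
Taking thumbnail-service + session-store + recommendation-engine gives 1915 (≥ 1706) for 8 GB.
No combination under 8 GB hits 1706.

8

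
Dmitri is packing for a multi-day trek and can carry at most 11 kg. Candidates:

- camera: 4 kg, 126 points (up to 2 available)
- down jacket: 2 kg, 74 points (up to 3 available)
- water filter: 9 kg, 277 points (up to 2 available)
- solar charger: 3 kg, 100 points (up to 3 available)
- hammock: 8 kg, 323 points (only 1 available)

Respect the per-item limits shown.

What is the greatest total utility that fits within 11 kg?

423

Density check — hammock 40.38, down jacket 37.00, solar charger 33.33 are the best per kg.
A density-first pass picks down jacket + hammock — 397 at 10 kg.
The 2 kg tied up in down jacket is better spent on solar charger — total rises to 423 (11 kg).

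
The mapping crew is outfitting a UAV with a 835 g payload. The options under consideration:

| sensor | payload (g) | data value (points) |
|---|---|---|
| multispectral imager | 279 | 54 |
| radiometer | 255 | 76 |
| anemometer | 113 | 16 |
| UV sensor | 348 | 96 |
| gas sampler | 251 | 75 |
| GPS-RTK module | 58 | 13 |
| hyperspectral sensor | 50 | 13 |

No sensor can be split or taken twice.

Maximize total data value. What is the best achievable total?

218

Filling by ratio: radiometer + anemometer + gas sampler + GPS-RTK module + hyperspectral sensor for 193, with 108 g left unused.
Dropping anemometer and GPS-RTK module frees 171 g; slotting in multispectral imager (279 g) lifts the total to 218 at 835 g.
Every other selection either busts 835 g or fails to beat 218.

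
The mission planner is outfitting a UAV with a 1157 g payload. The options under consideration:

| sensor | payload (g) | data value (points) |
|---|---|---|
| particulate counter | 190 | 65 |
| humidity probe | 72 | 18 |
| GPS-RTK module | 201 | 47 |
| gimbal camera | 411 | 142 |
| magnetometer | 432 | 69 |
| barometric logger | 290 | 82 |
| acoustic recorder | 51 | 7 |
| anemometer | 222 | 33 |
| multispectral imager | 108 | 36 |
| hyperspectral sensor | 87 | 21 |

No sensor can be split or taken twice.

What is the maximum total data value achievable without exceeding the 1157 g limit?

By data value per g: gimbal camera 0.35, particulate counter 0.34, multispectral imager 0.33 lead.
The ratio heuristic lands on particulate counter + humidity probe + gimbal camera + barometric logger + acoustic recorder + multispectral imager (350) but leaves 35 g idle.
Dropping humidity probe frees 72 g; slotting in hyperspectral sensor (87 g) lifts the total to 353 at 1137 g.
An exhaustive check of the 1024 subsets confirms 353.

353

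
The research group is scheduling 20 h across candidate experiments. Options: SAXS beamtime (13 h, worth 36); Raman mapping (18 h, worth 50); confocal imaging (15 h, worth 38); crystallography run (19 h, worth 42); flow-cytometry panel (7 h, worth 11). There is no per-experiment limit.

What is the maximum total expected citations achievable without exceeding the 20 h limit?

50

Density check — Raman mapping 2.78, SAXS beamtime 2.77, confocal imaging 2.53 are the best per h.
Best packing: Raman mapping — 18 h, 50 total.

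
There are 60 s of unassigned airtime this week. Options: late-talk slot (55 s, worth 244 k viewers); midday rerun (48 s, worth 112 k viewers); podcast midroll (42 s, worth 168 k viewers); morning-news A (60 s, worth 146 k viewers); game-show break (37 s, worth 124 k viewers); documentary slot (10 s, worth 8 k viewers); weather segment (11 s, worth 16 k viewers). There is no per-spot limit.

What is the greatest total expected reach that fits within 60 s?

Late-talk slot uses 55 of the 60 s and totals 244.
That's the maximum — no swap from here does better than 244.

244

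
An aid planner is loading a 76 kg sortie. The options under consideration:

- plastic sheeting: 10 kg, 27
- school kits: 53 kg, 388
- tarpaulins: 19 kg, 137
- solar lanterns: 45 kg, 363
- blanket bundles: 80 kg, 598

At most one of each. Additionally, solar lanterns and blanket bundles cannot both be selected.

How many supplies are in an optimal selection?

3

Best achievable people served is 527.
plastic sheeting + tarpaulins + solar lanterns hits 527 at 74 kg.
Any selection reaching 527 contains exactly 3 supplies.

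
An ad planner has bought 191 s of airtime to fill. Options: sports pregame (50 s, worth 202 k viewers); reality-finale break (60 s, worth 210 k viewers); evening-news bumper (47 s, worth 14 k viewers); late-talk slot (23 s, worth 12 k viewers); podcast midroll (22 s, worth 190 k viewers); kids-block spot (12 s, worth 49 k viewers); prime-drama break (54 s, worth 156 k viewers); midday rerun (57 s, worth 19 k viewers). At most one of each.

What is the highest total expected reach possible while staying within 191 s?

758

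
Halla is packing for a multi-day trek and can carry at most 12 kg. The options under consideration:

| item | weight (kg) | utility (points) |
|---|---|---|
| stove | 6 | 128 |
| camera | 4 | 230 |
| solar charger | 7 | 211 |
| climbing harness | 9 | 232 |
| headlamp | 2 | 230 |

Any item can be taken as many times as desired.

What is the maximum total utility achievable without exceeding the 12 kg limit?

By utility per kg: headlamp 115.00, camera 57.50, solar charger 30.14, climbing harness 25.78 lead.
Taking 6×headlamp: 12 kg used, 1380 in utility.
No other feasible combination exceeds 1380.

1380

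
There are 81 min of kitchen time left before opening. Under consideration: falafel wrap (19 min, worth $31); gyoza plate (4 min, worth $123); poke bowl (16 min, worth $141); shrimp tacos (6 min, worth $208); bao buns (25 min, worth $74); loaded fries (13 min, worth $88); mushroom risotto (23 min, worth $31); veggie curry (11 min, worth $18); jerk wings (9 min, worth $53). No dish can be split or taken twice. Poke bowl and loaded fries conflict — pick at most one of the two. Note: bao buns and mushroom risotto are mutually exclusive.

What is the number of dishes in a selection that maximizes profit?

Best achievable profit is 630.
falafel wrap + gyoza plate + poke bowl + shrimp tacos + bao buns + jerk wings hits 630 at 79 min.
Every optimal selection uses 6 dishes.

6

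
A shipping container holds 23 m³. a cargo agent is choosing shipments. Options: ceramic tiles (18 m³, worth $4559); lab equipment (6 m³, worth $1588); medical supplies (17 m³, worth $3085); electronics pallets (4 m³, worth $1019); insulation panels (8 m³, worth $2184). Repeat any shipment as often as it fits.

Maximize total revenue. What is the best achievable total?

5956

Taking lab equipment + 2×insulation panels: 22 m³ used, 5956 in revenue.
Every other selection either busts 23 m³ or fails to beat 5956.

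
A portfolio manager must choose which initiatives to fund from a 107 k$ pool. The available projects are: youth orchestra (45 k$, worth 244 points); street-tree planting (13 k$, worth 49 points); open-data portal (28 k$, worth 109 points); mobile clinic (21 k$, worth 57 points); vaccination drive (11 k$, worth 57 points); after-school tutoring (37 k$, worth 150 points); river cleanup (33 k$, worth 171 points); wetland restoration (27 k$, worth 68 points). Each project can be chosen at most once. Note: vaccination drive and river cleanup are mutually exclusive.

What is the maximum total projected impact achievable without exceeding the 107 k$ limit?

Best packing: youth orchestra + open-data portal + river cleanup — 106 k$, 524 total.
An exhaustive check of the 256 subsets confirms 524.

524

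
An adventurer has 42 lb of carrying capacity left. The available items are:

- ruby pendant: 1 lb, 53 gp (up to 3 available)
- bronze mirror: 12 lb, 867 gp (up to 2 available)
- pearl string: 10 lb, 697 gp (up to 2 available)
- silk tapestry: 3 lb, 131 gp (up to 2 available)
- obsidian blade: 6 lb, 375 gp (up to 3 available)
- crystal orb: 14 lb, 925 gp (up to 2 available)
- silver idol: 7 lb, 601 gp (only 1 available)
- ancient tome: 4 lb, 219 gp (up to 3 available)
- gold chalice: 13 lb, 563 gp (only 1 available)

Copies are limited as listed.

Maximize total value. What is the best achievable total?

Best packing: ruby pendant + 2×bronze mirror + pearl string + silver idol — 42 lb, 3085 total.

3085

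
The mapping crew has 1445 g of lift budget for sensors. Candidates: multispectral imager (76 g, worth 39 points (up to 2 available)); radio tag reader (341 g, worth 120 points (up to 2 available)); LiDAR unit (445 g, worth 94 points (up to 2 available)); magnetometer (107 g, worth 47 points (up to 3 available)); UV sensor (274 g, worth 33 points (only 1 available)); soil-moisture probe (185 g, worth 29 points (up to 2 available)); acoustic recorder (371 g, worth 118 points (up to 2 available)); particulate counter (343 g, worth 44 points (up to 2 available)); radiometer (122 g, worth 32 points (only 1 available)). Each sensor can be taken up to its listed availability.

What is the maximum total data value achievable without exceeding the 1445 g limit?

Taking the top-ratio sensors first gives 2×multispectral imager + 2×radio tag reader + 3×magnetometer + radiometer for 491 (1277 g).
Replace magnetometer and radiometer with acoustic recorder: the trade gains 39 net, giving 530 at 1419 g.

530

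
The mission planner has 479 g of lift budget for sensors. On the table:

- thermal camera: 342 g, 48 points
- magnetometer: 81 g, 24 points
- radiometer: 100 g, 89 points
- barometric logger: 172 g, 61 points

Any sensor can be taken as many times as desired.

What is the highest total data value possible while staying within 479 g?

356

By data value per g: radiometer 0.89, barometric logger 0.35, magnetometer 0.30 lead.
4×radiometer uses 400 of the 479 g and totals 356.
That's the maximum — no swap from here does better than 356.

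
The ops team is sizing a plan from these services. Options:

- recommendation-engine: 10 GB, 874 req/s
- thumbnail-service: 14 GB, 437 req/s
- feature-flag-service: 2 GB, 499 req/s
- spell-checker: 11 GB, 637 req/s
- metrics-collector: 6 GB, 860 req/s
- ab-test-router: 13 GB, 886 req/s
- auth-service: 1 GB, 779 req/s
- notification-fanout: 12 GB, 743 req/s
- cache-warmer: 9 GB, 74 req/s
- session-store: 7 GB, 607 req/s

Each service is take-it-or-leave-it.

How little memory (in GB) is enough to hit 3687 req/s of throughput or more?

31

Minimise GB subject to total throughput ≥ 3687.
Taking recommendation-engine + feature-flag-service + metrics-collector + auth-service + notification-fanout gives 3755 (≥ 3687) for 31 GB.
Any bundle with less than 31 GB falls short of 3687.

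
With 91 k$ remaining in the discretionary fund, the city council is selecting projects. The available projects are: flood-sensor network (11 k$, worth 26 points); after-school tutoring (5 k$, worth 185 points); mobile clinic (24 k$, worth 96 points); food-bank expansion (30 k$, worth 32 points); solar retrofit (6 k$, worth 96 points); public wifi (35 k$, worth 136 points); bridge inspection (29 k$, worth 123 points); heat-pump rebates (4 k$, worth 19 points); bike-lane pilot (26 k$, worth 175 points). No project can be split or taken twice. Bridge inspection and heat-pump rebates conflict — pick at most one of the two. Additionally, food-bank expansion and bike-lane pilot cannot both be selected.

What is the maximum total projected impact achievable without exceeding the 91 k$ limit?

Ranking by ratio (projected impact/k$): after-school tutoring 37.00, solar retrofit 16.00, bike-lane pilot 6.73.
Best packing: after-school tutoring + mobile clinic + solar retrofit + bridge inspection + bike-lane pilot — 90 k$, 675 total.
An exhaustive check of the 512 subsets confirms 675.

675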